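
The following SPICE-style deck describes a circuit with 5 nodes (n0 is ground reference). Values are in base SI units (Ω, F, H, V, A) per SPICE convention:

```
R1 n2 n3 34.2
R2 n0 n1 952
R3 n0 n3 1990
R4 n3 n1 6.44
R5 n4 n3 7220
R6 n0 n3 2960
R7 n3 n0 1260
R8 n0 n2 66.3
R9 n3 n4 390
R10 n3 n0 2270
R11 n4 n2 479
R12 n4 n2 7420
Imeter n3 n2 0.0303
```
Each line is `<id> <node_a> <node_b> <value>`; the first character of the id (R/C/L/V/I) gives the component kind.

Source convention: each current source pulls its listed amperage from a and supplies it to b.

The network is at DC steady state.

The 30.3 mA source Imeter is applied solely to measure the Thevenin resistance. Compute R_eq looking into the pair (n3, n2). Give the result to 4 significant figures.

Apply KCL at each of the 4 non-ground nodes and solve the resulting linear system.
Node n1: branches {R2, R4} → V_1 = -0.7548
Node n2: branches {R1, R8, R11, R12, Imeter} → V_2 = 0.1571
Node n3: branches {R1, R3, R4, R5, R6, R7, R9, R10, Imeter} → V_3 = -0.7599
Node n4: branches {R5, R9, R11, R12} → V_4 = -0.3461

R_eq = 30.26 Ω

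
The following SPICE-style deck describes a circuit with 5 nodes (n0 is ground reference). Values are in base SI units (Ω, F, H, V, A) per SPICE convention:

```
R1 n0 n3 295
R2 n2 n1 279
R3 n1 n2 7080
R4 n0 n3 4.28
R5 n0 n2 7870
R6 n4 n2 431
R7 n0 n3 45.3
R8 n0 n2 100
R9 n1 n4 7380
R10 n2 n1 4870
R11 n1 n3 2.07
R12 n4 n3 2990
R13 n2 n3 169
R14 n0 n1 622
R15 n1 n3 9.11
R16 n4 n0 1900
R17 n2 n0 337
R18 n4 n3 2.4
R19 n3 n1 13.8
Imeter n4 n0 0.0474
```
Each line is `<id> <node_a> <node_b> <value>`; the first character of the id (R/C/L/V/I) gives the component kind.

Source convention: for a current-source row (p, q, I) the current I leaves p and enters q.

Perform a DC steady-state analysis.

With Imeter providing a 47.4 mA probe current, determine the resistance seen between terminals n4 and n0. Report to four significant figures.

R_eq = 6.089 Ω

MNA unknowns: 4 node voltages V₁..V_4
R1: Y=0.003390 on G[0,3]
R2: Y=0.003584 on G[2,1]
R3: Y=0.0001412 on G[1,2]
R4: Y=0.2336 on G[0,3]
R5: Y=0.0001271 on G[0,2]
R6: Y=0.002320 on G[4,2]
R7: Y=0.02208 on G[0,3]
R8: Y=0.01000 on G[0,2]
R9: Y=0.0001355 on G[1,4]
R10: Y=0.0002053 on G[2,1]
R11: Y=0.4831 on G[1,3]
R12: Y=0.0003344 on G[4,3]
R13: Y=0.005917 on G[2,3]
R14: Y=0.001608 on G[0,1]
R15: Y=0.1098 on G[1,3]
R16: Y=0.0005263 on G[4,0]
R17: Y=0.002967 on G[2,0]
R18: Y=0.4167 on G[4,3]
R19: Y=0.07246 on G[3,1]
Imeter: z[4]−=0.0474, z[0]+=0.0474
solve → V1=-0.1756, V2=-0.09516, V3=-0.1764, V4=-0.2886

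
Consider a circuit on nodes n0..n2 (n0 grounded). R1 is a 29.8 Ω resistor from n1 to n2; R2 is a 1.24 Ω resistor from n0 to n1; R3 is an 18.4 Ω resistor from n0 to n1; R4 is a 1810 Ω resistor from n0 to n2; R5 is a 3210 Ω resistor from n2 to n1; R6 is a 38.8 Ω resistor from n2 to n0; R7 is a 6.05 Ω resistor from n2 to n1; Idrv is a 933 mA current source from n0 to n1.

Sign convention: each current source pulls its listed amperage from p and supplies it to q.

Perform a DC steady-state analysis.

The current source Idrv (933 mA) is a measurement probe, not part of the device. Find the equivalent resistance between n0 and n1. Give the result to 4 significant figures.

R_eq = 1.131 Ω

Apply KCL at each of the 2 non-ground nodes and solve the resulting linear system.
Node n1: branches {R1, R2, R3, R5, R7, Idrv} → V_1 = 1.055
Node n2: branches {R1, R4, R5, R6, R7} → V_2 = 0.9322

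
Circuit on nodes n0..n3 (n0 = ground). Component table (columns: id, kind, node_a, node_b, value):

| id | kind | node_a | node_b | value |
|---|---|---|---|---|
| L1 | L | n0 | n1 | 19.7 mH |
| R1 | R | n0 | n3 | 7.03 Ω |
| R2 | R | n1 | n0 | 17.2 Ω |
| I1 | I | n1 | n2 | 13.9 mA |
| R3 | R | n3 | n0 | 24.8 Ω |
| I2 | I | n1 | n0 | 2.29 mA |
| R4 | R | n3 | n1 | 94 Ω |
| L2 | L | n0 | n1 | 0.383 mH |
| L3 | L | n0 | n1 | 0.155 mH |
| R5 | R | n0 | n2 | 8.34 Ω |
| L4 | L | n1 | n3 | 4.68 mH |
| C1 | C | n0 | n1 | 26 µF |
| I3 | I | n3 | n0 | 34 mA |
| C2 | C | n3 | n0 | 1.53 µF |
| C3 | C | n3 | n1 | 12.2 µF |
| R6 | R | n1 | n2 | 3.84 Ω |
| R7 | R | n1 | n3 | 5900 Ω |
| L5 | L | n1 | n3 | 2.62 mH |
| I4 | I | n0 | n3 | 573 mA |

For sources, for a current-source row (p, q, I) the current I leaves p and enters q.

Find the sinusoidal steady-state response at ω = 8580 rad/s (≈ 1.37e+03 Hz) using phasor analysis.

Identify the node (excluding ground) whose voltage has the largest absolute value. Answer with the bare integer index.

Apply KCL at each of the 3 non-ground nodes and solve the resulting linear system.
Node n1: branches {L1, R2, I1, I2, R4, L2, L3, L4, C1, C3, R6, R7, L5} → V_1 = -0.09159+0.07306j
Node n2: branches {I1, R5, R6} → V_2 = -0.02617+0.05003j
Node n3: branches {R1, R3, R4, L4, I3, C2, C3, R7, L5, I4} → V_3 = 2.603-0.6642j

3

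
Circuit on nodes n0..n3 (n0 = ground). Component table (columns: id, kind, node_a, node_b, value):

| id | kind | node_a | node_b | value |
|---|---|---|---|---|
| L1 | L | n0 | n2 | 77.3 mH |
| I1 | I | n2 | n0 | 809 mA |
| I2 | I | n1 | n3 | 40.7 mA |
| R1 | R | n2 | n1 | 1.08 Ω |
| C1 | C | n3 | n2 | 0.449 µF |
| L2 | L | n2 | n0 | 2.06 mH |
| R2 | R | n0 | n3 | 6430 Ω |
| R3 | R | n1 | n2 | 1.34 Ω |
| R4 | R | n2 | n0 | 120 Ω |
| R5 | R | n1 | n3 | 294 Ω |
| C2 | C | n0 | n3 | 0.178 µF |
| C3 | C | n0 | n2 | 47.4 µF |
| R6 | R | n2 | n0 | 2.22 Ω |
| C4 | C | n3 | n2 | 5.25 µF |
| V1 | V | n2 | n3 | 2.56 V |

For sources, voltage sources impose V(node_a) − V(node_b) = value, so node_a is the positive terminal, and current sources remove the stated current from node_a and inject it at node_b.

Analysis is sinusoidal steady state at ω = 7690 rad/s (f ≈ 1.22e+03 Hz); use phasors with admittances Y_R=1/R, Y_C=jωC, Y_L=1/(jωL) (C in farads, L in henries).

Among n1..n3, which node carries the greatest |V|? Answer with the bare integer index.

Element admittances at ω=7690 rad/s:
  Y(L1) = 0.000-0.001682j S between n0,n2
  I1: injects 0.809 A into n0 (from n2)
  I2: injects 0.0407 A into n3 (from n1)
  Y(R1) = 0.9259+0.000j S between n2,n1
  Y(C1) = 0.000+0.003453j S between n3,n2
  Y(L2) = 0.000-0.06313j S between n2,n0
  Y(R2) = 0.0001555+0.000j S between n0,n3
  Y(R3) = 0.7463+0.000j S between n1,n2
  Y(R4) = 0.008333+0.000j S between n2,n0
  Y(R5) = 0.003401+0.000j S between n1,n3
  Y(C2) = 0.000+0.001369j S between n0,n3
  Y(C3) = 0.000+0.3645j S between n0,n2
  Y(R6) = 0.4505+0.000j S between n2,n0
  Y(C4) = 0.000+0.04037j S between n3,n2
  V1: constraint V(n2)−V(n3) = 2.56
Assemble and solve the 4×4 MNA system:
  V(n1)=-1.258+0.8134j  V(n2)=-1.228+0.8134j  V(n3)=-3.788+0.8134j
  i(V1)=-0.05101-0.1173j

3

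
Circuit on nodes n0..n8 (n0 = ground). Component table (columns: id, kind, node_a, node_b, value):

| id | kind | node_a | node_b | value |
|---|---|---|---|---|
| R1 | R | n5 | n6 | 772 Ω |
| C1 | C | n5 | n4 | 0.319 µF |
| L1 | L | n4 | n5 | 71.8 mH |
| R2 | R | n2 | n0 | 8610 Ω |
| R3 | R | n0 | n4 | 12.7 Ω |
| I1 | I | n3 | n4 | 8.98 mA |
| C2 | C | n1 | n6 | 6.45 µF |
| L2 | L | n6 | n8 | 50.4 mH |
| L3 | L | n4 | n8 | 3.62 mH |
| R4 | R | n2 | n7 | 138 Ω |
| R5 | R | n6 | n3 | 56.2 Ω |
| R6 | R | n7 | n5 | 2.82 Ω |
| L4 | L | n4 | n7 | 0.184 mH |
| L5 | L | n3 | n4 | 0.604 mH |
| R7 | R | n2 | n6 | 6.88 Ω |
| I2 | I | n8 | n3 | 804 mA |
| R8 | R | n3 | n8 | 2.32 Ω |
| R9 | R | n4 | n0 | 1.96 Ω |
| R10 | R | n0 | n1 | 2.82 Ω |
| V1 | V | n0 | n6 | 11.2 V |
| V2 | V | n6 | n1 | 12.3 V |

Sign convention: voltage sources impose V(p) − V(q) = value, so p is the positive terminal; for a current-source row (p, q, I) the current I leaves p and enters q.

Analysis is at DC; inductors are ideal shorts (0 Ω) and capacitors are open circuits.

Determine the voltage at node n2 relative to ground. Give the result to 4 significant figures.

-11.19 V

Element admittances at DC:
  Y(R1) = 0.001295 S between n5,n6
  Y(C1) = 0.000 S between n5,n4
  L1: short n4↔n5 (DC inductor)
  Y(R2) = 0.0001161 S between n2,n0
  Y(R3) = 0.07874 S between n0,n4
  I1: injects 0.00898 A into n4 (from n3)
  Y(C2) = 0.000 S between n1,n6
  L2: short n6↔n8 (DC inductor)
  L3: short n4↔n8 (DC inductor)
  Y(R4) = 0.007246 S between n2,n7
  Y(R5) = 0.01779 S between n6,n3
  Y(R6) = 0.3546 S between n7,n5
  L4: short n4↔n7 (DC inductor)
  L5: short n3↔n4 (DC inductor)
  Y(R7) = 0.1453 S between n2,n6
  I2: injects 0.804 A into n3 (from n8)
  Y(R8) = 0.4310 S between n3,n8
  Y(R9) = 0.5102 S between n4,n0
  Y(R10) = 0.3546 S between n0,n1
  V1: constraint V(n0)−V(n6) = 11.2
  V2: constraint V(n6)−V(n1) = 12.3
Assemble and solve the 15×15 MNA system:
  V(n1)=-23.50  V(n2)=-11.19  V(n3)=-11.20  V(n4)=-11.20  V(n5)=-11.20  V(n6)=-11.20  V(n7)=-11.20  V(n8)=-11.20
  i(L1)=0.000  i(L2)=-6.596  i(L3)=7.400  i(L4)=-6.173e-05  i(L5)=0.7950  i(V1)=-14.93  i(V2)=-8.333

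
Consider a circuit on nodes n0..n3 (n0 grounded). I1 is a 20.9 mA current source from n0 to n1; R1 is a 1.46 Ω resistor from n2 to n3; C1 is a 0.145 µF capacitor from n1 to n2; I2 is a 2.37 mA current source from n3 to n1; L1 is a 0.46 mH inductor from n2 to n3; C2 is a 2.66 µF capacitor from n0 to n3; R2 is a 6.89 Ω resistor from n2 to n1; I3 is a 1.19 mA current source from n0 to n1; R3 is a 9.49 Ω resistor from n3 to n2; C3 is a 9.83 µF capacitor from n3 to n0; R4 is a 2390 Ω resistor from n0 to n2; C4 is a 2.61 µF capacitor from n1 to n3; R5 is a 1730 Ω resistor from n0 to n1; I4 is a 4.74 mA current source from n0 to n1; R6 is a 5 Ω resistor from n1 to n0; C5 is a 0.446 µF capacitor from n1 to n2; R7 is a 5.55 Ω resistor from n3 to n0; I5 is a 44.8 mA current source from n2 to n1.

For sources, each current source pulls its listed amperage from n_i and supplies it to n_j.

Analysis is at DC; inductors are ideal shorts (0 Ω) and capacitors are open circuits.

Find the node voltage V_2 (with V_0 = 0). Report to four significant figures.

MNA unknowns: 3 node voltages V₁..V_3 plus 1 source current (L1)
I1: z[0]−=0.0209, z[1]+=0.0209
R1: Y=0.6849 on G[2,3]
C1: Y=0.000 on G[1,2]
I2: z[3]−=0.00237, z[1]+=0.00237
L1: row V2−V3=0, i_L1 at 2,3
C2: Y=0.000 on G[0,3]
R2: Y=0.1451 on G[2,1]
I3: z[0]−=0.00119, z[1]+=0.00119
R3: Y=0.1054 on G[3,2]
C3: Y=0.000 on G[3,0]
R4: Y=0.0004184 on G[0,2]
C4: Y=0.000 on G[1,3]
R5: Y=0.0005780 on G[0,1]
I4: z[0]−=0.00474, z[1]+=0.00474
R6: Y=0.2000 on G[1,0]
C5: Y=0.000 on G[1,2]
R7: Y=0.1802 on G[3,0]
I5: z[2]−=0.0448, z[1]+=0.0448
solve → V1=0.1885, V2=-0.06081, V3=-0.06081
aux → i_L1=-0.008587

-0.06081 V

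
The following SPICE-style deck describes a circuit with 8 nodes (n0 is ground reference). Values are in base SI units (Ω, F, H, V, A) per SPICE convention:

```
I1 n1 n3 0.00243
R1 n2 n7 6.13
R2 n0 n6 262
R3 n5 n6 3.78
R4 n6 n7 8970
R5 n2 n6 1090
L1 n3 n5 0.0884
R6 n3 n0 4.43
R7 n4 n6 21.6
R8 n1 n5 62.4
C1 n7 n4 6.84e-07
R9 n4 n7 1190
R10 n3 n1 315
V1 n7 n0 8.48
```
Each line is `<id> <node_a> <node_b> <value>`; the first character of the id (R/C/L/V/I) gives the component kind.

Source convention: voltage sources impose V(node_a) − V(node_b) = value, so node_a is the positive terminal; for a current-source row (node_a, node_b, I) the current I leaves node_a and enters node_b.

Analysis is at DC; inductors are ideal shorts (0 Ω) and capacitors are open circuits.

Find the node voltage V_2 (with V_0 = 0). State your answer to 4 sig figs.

8.433 V

Apply KCL at each of the 7 non-ground nodes and solve the resulting linear system.
Node n1: branches {I1, R8, R10} → V_1 = -0.06018
Node n2: branches {R1, R5} → V_2 = 8.433
Node n3: branches {I1, L1, R6, R10} → V_3 = 0.06638
Node n4: branches {R7, C1, R9} → V_4 = 0.2720
Node n5: branches {R3, L1, R8} → V_5 = 0.06638
Node n6: branches {R2, R3, R4, R5, R7} → V_6 = 0.1230
Node n7: branches {R1, R4, C1, R9, V1} → V_7 = 8.480
Source currents: i(L1)=-0.01296, i(V1)=-0.01545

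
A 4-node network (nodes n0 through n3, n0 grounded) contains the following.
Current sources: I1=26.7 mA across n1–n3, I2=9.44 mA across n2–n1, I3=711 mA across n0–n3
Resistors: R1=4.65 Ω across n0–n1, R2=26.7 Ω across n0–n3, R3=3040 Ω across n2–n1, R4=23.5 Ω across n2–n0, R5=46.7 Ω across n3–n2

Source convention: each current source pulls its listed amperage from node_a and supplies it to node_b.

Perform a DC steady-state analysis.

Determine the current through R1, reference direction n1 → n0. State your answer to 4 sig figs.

-0.01573 A

Element admittances at DC:
  I1: injects 0.0267 A into n3 (from n1)
  Y(R1) = 0.2151 S between n0,n1
  I2: injects 0.00944 A into n1 (from n2)
  Y(R2) = 0.03745 S between n0,n3
  Y(R3) = 0.0003289 S between n2,n1
  Y(R4) = 0.04255 S between n2,n0
  Y(R5) = 0.02141 S between n3,n2
  I3: injects 0.711 A into n3 (from n0)
Assemble and solve the 3×3 MNA system:
  V(n1)=-0.07314  V(n2)=4.581  V(n3)=14.20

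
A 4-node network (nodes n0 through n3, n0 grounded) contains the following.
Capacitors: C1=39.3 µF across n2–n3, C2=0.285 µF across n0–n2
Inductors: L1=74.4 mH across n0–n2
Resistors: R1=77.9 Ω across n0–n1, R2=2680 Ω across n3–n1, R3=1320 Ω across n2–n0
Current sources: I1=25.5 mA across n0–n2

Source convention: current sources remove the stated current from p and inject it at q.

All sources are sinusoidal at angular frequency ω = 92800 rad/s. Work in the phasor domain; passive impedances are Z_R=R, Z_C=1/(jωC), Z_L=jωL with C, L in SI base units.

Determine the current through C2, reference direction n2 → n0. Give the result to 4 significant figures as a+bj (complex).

0.02559+0.001090j A

Apply KCL at each of the 3 non-ground nodes and solve the resulting linear system.
Node n1: branches {R1, R2} → V_1 = 0.001167-0.02733j
Node n2: branches {C1, L1, C2, R3, I1} → V_2 = 0.04121-0.9677j
Node n3: branches {C1, R2} → V_3 = 0.04131-0.9677j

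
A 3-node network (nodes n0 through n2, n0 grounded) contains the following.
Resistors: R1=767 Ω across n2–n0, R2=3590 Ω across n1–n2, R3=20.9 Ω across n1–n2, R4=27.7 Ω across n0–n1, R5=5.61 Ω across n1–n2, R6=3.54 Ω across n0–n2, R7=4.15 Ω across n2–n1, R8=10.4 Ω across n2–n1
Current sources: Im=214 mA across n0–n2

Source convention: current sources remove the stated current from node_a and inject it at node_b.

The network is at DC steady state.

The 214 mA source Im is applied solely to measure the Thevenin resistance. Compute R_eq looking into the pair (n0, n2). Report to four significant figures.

Apply KCL at each of the 2 non-ground nodes and solve the resulting linear system.
Node n1: branches {R2, R3, R4, R5, R7, R8} → V_1 = 0.6330
Node n2: branches {R1, R2, R3, R5, R6, R7, R8, Im} → V_2 = 0.6736

R_eq = 3.147 Ω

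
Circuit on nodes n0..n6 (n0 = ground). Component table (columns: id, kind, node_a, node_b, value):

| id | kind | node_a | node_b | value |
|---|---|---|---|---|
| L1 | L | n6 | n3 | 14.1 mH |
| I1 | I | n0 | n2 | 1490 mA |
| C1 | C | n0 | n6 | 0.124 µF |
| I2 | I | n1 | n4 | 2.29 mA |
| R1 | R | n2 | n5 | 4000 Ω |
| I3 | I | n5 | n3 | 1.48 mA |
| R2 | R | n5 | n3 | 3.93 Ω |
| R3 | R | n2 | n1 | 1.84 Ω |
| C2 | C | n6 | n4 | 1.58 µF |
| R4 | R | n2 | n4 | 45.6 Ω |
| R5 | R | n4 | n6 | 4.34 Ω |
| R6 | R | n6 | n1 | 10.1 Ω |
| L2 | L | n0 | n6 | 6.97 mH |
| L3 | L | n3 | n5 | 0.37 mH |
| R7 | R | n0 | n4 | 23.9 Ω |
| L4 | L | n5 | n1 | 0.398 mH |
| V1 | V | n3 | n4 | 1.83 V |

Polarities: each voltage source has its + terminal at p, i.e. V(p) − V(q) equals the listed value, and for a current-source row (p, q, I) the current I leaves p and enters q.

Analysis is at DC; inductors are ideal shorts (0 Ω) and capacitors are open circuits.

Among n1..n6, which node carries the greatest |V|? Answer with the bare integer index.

2

MNA unknowns: 6 node voltages V₁..V_6 plus 5 source currents (L1, L2, L3, L4, V1)
L1: row V6−V3=0, i_L1 at 6,3
I1: z[0]−=1.49, z[2]+=1.49
C1: Y=0.000 on G[0,6]
I2: z[1]−=0.00229, z[4]+=0.00229
R1: Y=0.0002500 on G[2,5]
I3: z[5]−=0.00148, z[3]+=0.00148
R2: Y=0.2545 on G[5,3]
R3: Y=0.5435 on G[2,1]
C2: Y=0.000 on G[6,4]
R4: Y=0.02193 on G[2,4]
R5: Y=0.2304 on G[4,6]
R6: Y=0.09901 on G[6,1]
L2: row V0−V6=0, i_L2 at 0,6
L3: row V3−V5=0, i_L3 at 3,5
R7: Y=0.04184 on G[0,4]
L4: row V5−V1=0, i_L4 at 5,1
V1: row V3−V4=1.83, i_V1 at 3,4
solve → V1=0.000, V2=2.563, V3=0.000, V4=-1.830, V5=0.000, V6=0.000
aux → i_L1=-1.988, i_L2=-1.567, i_L3=-1.390, i_L4=-1.391, i_V1=-0.5969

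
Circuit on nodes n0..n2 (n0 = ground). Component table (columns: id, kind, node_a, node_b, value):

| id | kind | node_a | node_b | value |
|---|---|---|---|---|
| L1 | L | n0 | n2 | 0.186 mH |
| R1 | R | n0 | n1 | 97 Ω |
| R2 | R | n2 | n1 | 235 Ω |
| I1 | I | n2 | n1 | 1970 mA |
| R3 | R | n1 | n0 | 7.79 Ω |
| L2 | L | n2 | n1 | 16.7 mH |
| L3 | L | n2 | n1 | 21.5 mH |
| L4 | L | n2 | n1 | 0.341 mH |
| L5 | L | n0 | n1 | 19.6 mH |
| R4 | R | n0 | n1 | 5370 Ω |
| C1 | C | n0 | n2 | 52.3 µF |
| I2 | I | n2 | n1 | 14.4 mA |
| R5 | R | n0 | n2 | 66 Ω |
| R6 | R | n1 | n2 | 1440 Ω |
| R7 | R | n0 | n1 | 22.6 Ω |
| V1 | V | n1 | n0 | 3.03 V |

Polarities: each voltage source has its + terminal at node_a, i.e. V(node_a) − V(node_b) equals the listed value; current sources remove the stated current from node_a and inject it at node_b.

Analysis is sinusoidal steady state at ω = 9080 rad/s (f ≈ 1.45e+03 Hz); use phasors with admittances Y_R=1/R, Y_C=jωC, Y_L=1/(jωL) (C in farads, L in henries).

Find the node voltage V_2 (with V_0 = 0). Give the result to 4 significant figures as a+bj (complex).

MNA unknowns: 2 node voltages V₁..V_2 plus 1 source current (V1)
L1: Y=0.000-0.5921j on G[0,2]
R1: Y=0.01031+0.000j on G[0,1]
R2: Y=0.004255+0.000j on G[2,1]
I1: z[2]−=1.97, z[1]+=1.97
R3: Y=0.1284+0.000j on G[1,0]
L2: Y=0.000-0.006595j on G[2,1]
L3: Y=0.000-0.005122j on G[2,1]
L4: Y=0.000-0.3230j on G[2,1]
L5: Y=0.000-0.005619j on G[0,1]
R4: Y=0.0001862+0.000j on G[0,1]
C1: Y=0.000+0.4749j on G[0,2]
I2: z[2]−=0.0144, z[1]+=0.0144
R5: Y=0.01515+0.000j on G[0,2]
R6: Y=0.0006944+0.000j on G[1,2]
R7: Y=0.04425+0.000j on G[0,1]
V1: row V1−V0=3.03, i_V1 at 1,0
solve → V1=3.030+0.000j, V2=2.046-4.449j
aux → i_V1=-0.06431+0.3243j

2.046-4.449j V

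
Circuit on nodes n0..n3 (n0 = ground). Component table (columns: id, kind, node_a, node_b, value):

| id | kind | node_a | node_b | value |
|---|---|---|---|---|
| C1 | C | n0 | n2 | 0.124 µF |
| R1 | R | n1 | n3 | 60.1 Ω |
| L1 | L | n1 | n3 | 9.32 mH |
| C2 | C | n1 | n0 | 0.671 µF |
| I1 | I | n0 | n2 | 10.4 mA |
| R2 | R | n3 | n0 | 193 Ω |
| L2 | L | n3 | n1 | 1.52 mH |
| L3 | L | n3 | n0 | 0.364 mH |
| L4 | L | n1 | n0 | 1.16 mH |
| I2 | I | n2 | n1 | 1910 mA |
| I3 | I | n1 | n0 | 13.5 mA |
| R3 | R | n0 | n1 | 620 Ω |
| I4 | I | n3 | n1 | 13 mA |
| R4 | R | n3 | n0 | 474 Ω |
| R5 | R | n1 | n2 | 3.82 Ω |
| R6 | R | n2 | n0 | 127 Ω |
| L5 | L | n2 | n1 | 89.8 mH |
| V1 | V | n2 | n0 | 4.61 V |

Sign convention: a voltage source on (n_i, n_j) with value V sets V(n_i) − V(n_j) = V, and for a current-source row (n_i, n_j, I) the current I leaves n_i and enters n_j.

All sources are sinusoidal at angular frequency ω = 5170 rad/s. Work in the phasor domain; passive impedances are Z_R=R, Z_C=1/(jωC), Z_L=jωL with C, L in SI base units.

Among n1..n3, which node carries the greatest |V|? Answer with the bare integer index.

Element admittances at ω=5170 rad/s:
  Y(C1) = 0.000+0.0006411j S between n0,n2
  Y(R1) = 0.01664+0.000j S between n1,n3
  Y(L1) = 0.000-0.02075j S between n1,n3
  Y(C2) = 0.000+0.003469j S between n1,n0
  I1: injects 0.0104 A into n2 (from n0)
  Y(R2) = 0.005181+0.000j S between n3,n0
  Y(L2) = 0.000-0.1273j S between n3,n1
  Y(L3) = 0.000-0.5314j S between n3,n0
  Y(L4) = 0.000-0.1667j S between n1,n0
  I2: injects 1.91 A into n1 (from n2)
  I3: injects 0.0135 A into n0 (from n1)
  Y(R3) = 0.001613+0.000j S between n0,n1
  I4: injects 0.013 A into n1 (from n3)
  Y(R4) = 0.002110+0.000j S between n3,n0
  Y(R5) = 0.2618+0.000j S between n1,n2
  Y(R6) = 0.007874+0.000j S between n2,n0
  Y(L5) = 0.000-0.002154j S between n2,n1
  V1: constraint V(n2)−V(n0) = 4.61
Assemble and solve the 4×4 MNA system:
  V(n1)=5.549+5.663j  V(n2)=4.610+0.000j  V(n3)=1.116+1.311j
  i(V1)=-1.678+1.478j

1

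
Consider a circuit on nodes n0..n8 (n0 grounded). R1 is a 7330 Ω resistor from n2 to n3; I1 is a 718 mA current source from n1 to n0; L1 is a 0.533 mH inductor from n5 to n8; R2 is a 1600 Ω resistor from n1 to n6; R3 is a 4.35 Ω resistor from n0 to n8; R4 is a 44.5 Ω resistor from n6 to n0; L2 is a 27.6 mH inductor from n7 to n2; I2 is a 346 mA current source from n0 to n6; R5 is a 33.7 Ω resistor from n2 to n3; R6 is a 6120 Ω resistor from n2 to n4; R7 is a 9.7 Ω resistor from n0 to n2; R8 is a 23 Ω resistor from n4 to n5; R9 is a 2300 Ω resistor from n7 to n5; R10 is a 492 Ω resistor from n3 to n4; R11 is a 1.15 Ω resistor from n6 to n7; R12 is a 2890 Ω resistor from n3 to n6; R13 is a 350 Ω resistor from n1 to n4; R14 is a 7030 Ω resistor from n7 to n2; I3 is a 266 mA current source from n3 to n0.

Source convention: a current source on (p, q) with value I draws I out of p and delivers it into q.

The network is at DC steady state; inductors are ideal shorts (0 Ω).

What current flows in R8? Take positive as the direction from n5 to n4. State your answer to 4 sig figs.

0.5673 A

Element admittances at DC:
  Y(R1) = 0.0001364 S between n2,n3
  I1: injects 0.718 A into n0 (from n1)
  L1: short n5↔n8 (DC inductor)
  Y(R2) = 0.0006250 S between n1,n6
  Y(R3) = 0.2299 S between n0,n8
  Y(R4) = 0.02247 S between n6,n0
  L2: short n7↔n2 (DC inductor)
  I2: injects 0.346 A into n6 (from n0)
  Y(R5) = 0.02967 S between n2,n3
  Y(R6) = 0.0001634 S between n2,n4
  Y(R7) = 0.1031 S between n0,n2
  Y(R8) = 0.04348 S between n4,n5
  Y(R9) = 0.0004348 S between n7,n5
  Y(R10) = 0.002033 S between n3,n4
  Y(R11) = 0.8696 S between n6,n7
  Y(R12) = 0.0003460 S between n3,n6
  Y(R13) = 0.002857 S between n1,n4
  Y(R14) = 0.0001422 S between n7,n2
  I3: injects 0.266 A into n0 (from n3)
Assemble and solve the 10×10 MNA system:
  V(n1)=-219.0  V(n2)=-0.6132  V(n3)=-9.815  V(n4)=-15.51  V(n5)=-2.464  V(n6)=-0.3667  V(n7)=-0.6132  V(n8)=-2.464
  i(L1)=-0.5665  i(L2)=0.2135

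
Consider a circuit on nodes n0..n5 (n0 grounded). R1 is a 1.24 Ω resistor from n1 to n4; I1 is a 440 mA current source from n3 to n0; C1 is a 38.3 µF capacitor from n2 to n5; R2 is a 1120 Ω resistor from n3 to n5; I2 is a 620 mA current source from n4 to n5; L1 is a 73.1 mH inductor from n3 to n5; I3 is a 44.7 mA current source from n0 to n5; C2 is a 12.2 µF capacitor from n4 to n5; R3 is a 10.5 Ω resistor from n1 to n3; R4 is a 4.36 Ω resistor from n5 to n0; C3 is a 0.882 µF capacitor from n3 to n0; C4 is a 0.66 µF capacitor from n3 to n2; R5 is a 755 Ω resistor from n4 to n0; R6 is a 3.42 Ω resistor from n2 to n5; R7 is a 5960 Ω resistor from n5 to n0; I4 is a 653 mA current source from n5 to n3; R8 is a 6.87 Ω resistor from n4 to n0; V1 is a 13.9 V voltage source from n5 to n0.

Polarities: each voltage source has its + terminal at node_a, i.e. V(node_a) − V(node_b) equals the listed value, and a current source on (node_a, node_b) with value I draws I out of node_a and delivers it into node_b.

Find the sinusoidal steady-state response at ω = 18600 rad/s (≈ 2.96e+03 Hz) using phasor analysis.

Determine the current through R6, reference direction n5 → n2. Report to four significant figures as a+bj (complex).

MNA unknowns: 5 node voltages V₁..V_5 plus 1 source current (V1)
R1: Y=0.8065+0.000j on G[1,4]
I1: z[3]−=0.44, z[0]+=0.44
C1: Y=0.000+0.7124j on G[2,5]
R2: Y=0.0008929+0.000j on G[3,5]
I2: z[4]−=0.62, z[5]+=0.62
L1: Y=0.000-0.0007355j on G[3,5]
I3: z[0]−=0.0447, z[5]+=0.0447
C2: Y=0.000+0.2269j on G[4,5]
R3: Y=0.09524+0.000j on G[1,3]
R4: Y=0.2294+0.000j on G[5,0]
C3: Y=0.000+0.01641j on G[3,0]
C4: Y=0.000+0.01228j on G[3,2]
R5: Y=0.001325+0.000j on G[4,0]
R6: Y=0.2924+0.000j on G[2,5]
R7: Y=0.0001678+0.000j on G[5,0]
I4: z[5]−=0.653, z[3]+=0.653
R8: Y=0.1456+0.000j on G[4,0]
V1: row V5−V0=13.9, i_V1 at 5,0
solve → V1=9.043+6.573j, V2=13.85+0.05811j, V3=12.61+4.510j, V4=8.622+6.817j, V5=13.90+0.000j
aux → i_V1=-4.778-1.208j

0.01326-0.01699j A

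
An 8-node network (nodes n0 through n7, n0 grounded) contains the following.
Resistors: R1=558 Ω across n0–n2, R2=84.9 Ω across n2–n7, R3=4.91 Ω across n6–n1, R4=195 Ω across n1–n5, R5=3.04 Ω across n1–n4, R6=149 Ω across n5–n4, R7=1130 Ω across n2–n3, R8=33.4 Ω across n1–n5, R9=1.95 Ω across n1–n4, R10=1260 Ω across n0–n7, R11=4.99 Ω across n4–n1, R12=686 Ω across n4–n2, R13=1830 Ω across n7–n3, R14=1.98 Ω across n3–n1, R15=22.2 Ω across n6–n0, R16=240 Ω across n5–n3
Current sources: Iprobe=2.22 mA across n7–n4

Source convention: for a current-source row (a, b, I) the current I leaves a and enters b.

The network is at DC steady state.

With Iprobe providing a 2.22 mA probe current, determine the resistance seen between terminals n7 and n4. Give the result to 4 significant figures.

Apply KCL at each of the 7 non-ground nodes and solve the resulting linear system.
Node n1: branches {R3, R4, R5, R8, R9, R11, R14} → V_1 = 0.02796
Node n2: branches {R1, R2, R7, R12} → V_2 = -0.3584
Node n3: branches {R7, R13, R14, R16} → V_3 = 0.02673
Node n4: branches {R5, R6, R9, R11, R12, Iprobe} → V_4 = 0.02953
Node n5: branches {R4, R6, R8, R16} → V_5 = 0.02808
Node n6: branches {R3, R15} → V_6 = 0.02289
Node n7: branches {R2, R10, R13, Iprobe} → V_7 = -0.4899

R_eq = 234.0 Ω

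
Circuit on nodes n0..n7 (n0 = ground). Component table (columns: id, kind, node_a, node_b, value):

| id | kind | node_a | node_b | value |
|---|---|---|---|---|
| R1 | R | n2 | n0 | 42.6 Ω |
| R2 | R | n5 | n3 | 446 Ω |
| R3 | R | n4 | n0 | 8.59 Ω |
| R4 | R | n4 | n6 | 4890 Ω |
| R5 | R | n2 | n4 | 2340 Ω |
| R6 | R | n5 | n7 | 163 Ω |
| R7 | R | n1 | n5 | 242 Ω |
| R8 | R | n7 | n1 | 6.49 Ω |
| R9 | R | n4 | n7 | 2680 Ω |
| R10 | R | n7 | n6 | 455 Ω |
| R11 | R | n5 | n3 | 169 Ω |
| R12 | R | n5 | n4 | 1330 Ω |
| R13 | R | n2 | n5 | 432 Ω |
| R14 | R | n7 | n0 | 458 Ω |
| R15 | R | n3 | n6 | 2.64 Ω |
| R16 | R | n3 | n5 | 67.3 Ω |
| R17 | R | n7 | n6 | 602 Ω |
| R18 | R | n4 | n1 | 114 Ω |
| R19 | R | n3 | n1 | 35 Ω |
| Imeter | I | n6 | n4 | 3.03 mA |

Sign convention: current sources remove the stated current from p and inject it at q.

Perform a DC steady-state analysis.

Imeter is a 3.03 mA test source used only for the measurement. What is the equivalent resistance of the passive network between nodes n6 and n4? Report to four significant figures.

Apply KCL at each of the 7 non-ground nodes and solve the resulting linear system.
Node n1: branches {R7, R8, R18, R19} → V_1 = -0.1994
Node n2: branches {R1, R5, R13} → V_2 = -0.01961
Node n3: branches {R2, R11, R15, R16, R19} → V_3 = -0.2625
Node n4: branches {R3, R4, R5, R9, R12, R18, Imeter} → V_4 = 0.007683
Node n5: branches {R2, R6, R7, R11, R12, R13, R16} → V_5 = -0.2235
Node n6: branches {R4, R10, R15, R17, Imeter} → V_6 = -0.2696
Node n7: branches {R6, R8, R9, R10, R14, R17} → V_7 = -0.1988

R_eq = 91.52 Ω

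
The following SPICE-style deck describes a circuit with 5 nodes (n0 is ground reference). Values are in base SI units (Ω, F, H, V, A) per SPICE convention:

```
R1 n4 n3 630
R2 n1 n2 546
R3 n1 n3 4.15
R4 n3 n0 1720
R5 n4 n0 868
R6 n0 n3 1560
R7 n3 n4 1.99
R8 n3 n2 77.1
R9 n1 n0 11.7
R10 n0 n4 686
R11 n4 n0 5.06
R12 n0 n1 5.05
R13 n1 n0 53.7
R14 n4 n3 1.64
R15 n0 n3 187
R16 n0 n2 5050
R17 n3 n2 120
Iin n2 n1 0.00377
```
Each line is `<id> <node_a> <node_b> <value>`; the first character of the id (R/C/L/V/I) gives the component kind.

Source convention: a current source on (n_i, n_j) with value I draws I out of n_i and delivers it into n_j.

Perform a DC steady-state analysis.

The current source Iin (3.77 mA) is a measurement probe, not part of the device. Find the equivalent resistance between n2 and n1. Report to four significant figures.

MNA unknowns: 4 node voltages V₁..V_4
R1: Y=0.001587 on G[4,3]
R2: Y=0.001832 on G[1,2]
R3: Y=0.2410 on G[1,3]
R4: Y=0.0005814 on G[3,0]
R5: Y=0.001152 on G[4,0]
R6: Y=0.0006410 on G[0,3]
R7: Y=0.5025 on G[3,4]
R8: Y=0.01297 on G[3,2]
R9: Y=0.08547 on G[1,0]
R10: Y=0.001458 on G[0,4]
R11: Y=0.1976 on G[4,0]
R12: Y=0.1980 on G[0,1]
R13: Y=0.01862 on G[1,0]
R14: Y=0.6098 on G[4,3]
R15: Y=0.005348 on G[0,3]
R16: Y=0.0001980 on G[0,2]
R17: Y=0.008333 on G[3,2]
Iin: z[2]−=0.00377, z[1]+=0.00377
solve → V1=0.003664, V2=-0.1668, V3=-0.006092, V4=-0.005163

R_eq = 45.23 Ω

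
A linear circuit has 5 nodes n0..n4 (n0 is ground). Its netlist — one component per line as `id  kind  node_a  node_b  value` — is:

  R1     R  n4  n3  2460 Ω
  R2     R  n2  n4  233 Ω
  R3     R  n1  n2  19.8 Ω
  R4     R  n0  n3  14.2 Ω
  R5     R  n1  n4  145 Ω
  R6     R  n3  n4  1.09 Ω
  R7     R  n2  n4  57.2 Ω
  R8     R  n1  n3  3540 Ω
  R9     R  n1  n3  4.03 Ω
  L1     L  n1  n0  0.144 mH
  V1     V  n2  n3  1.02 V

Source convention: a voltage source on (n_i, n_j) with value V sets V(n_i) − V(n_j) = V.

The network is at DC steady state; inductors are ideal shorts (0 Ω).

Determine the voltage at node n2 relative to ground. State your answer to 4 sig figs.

Element admittances at DC:
  Y(R1) = 0.0004065 S between n4,n3
  Y(R2) = 0.004292 S between n2,n4
  Y(R3) = 0.05051 S between n1,n2
  Y(R4) = 0.07042 S between n0,n3
  Y(R5) = 0.006897 S between n1,n4
  Y(R6) = 0.9174 S between n3,n4
  Y(R7) = 0.01748 S between n2,n4
  Y(R8) = 0.0002825 S between n1,n3
  Y(R9) = 0.2481 S between n1,n3
  L1: short n1↔n0 (DC inductor)
  V1: constraint V(n2)−V(n3) = 1.02
Assemble and solve the 6×6 MNA system:
  V(n1)=0.000  V(n2)=0.8826  V(n3)=-0.1374  V(n4)=-0.1129
  i(L1)=0.009674  i(V1)=-0.06625

0.8826 V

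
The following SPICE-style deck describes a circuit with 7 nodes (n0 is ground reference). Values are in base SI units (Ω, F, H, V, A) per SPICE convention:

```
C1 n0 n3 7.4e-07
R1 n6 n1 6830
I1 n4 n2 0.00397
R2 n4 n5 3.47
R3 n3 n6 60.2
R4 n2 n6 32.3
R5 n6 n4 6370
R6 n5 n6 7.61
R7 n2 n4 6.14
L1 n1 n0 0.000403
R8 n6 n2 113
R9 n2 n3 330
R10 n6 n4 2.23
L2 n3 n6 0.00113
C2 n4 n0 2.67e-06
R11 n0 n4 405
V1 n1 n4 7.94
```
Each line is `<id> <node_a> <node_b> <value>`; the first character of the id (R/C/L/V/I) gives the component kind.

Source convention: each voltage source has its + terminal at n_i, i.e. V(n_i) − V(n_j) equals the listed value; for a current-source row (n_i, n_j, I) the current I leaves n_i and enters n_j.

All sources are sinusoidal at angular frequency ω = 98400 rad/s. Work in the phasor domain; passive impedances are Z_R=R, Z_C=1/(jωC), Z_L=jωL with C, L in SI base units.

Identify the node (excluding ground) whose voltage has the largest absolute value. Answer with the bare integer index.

Element admittances at ω=98400 rad/s:
  Y(C1) = 0.000+0.07282j S between n0,n3
  Y(R1) = 0.0001464+0.000j S between n6,n1
  I1: injects 0.00397 A into n2 (from n4)
  Y(R2) = 0.2882+0.000j S between n4,n5
  Y(R3) = 0.01661+0.000j S between n3,n6
  Y(R4) = 0.03096+0.000j S between n2,n6
  Y(R5) = 0.0001570+0.000j S between n6,n4
  Y(R6) = 0.1314+0.000j S between n5,n6
  Y(R7) = 0.1629+0.000j S between n2,n4
  Y(L1) = 0.000-0.02522j S between n1,n0
  Y(R8) = 0.008850+0.000j S between n6,n2
  Y(R9) = 0.003030+0.000j S between n2,n3
  Y(R10) = 0.4484+0.000j S between n6,n4
  Y(L2) = 0.000-0.008993j S between n3,n6
  Y(C2) = 0.000+0.2627j S between n4,n0
  Y(R11) = 0.002469+0.000j S between n0,n4
  V1: constraint V(n1)−V(n4) = 7.94
Assemble and solve the 7×7 MNA system:
  V(n1)=8.783+0.09066j  V(n2)=0.8451+0.08580j  V(n3)=-0.004626-0.2671j  V(n4)=0.8435+0.09066j  V(n5)=0.8350+0.09132j  V(n6)=0.8165+0.09276j
  i(V1)=-0.003453+0.2215j

1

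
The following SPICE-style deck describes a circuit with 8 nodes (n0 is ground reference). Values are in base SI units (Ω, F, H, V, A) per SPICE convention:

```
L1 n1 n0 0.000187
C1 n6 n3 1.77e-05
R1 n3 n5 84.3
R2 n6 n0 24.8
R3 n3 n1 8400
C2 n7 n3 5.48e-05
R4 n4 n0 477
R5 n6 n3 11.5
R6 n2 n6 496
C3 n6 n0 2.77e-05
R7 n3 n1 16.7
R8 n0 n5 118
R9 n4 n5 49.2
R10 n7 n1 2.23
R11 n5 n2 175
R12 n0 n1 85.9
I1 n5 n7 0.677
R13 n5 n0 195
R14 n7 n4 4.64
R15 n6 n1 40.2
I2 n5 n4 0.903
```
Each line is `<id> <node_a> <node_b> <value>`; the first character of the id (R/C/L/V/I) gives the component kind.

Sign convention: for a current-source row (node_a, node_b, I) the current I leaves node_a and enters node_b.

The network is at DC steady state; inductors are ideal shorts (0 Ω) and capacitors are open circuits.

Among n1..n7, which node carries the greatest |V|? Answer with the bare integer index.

5

Element admittances at DC:
  L1: short n1↔n0 (DC inductor)
  Y(C1) = 0.000 S between n6,n3
  Y(R1) = 0.01186 S between n3,n5
  Y(R2) = 0.04032 S between n6,n0
  Y(R3) = 0.0001190 S between n3,n1
  Y(C2) = 0.000 S between n7,n3
  Y(R4) = 0.002096 S between n4,n0
  Y(R5) = 0.08696 S between n6,n3
  Y(R6) = 0.002016 S between n2,n6
  Y(C3) = 0.000 S between n6,n0
  Y(R7) = 0.05988 S between n3,n1
  Y(R8) = 0.008475 S between n0,n5
  Y(R9) = 0.02033 S between n4,n5
  Y(R10) = 0.4484 S between n7,n1
  Y(R11) = 0.005714 S between n5,n2
  Y(R12) = 0.01164 S between n0,n1
  I1: injects 0.677 A into n7 (from n5)
  Y(R13) = 0.005128 S between n5,n0
  Y(R14) = 0.2155 S between n7,n4
  Y(R15) = 0.02488 S between n6,n1
  I2: injects 0.903 A into n4 (from n5)
Assemble and solve the 8×8 MNA system:
  V(n1)=0.000  V(n2)=-25.29  V(n3)=-3.863  V(n4)=2.651  V(n5)=-33.33  V(n6)=-2.510  V(n7)=1.880
  i(L1)=0.5490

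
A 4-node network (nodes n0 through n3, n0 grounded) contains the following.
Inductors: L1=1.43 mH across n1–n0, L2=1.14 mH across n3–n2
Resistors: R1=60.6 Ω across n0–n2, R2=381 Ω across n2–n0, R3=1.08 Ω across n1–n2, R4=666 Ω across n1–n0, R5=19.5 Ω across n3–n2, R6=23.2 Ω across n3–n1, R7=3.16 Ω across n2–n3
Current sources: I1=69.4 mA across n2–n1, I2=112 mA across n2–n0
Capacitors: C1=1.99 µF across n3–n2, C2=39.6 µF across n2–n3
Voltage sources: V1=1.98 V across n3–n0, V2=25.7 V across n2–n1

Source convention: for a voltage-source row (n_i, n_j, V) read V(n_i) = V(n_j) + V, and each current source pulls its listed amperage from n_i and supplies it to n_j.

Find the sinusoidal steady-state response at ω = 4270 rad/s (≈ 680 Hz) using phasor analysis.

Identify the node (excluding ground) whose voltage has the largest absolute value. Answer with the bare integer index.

1

Element admittances at ω=4270 rad/s:
  Y(L1) = 0.000-0.1638j S between n1,n0
  Y(R1) = 0.01650+0.000j S between n0,n2
  Y(L2) = 0.000-0.2054j S between n3,n2
  Y(R2) = 0.002625+0.000j S between n2,n0
  I1: injects 0.0694 A into n1 (from n2)
  Y(R3) = 0.9259+0.000j S between n1,n2
  Y(C1) = 0.000+0.008497j S between n3,n2
  Y(R4) = 0.001502+0.000j S between n1,n0
  Y(R5) = 0.05128+0.000j S between n3,n2
  Y(C2) = 0.000+0.1691j S between n2,n3
  Y(R6) = 0.04310+0.000j S between n3,n1
  Y(R7) = 0.3165+0.000j S between n2,n3
  I2: injects 0.112 A into n0 (from n2)
  V1: constraint V(n3)−V(n0) = 1.98
  V2: constraint V(n2)−V(n1) = 25.7
Assemble and solve the 5×5 MNA system:
  V(n1)=-18.46-6.666j  V(n2)=7.243-6.666j  V(n3)=1.980+0.000j
  i(V1)=0.8689-2.885j  i(V2)=-25.87+2.725j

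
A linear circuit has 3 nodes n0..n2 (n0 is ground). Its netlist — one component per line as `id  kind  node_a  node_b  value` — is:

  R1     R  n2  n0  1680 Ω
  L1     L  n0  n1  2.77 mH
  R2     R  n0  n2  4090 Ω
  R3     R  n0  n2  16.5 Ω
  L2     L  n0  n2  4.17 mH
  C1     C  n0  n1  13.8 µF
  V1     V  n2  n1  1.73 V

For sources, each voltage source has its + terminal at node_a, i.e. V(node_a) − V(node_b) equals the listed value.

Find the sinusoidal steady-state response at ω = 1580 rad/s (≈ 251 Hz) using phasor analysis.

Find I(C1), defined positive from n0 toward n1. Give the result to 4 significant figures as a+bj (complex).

-0.003622+0.01659j A

Apply KCL at each of the 2 non-ground nodes and solve the resulting linear system.
Node n1: branches {L1, C1, V1} → V_1 = -0.7610-0.1661j
Node n2: branches {R1, R2, R3, L2, V1} → V_2 = 0.9690-0.1661j
Source currents: i(V1)=-0.03433+0.1573j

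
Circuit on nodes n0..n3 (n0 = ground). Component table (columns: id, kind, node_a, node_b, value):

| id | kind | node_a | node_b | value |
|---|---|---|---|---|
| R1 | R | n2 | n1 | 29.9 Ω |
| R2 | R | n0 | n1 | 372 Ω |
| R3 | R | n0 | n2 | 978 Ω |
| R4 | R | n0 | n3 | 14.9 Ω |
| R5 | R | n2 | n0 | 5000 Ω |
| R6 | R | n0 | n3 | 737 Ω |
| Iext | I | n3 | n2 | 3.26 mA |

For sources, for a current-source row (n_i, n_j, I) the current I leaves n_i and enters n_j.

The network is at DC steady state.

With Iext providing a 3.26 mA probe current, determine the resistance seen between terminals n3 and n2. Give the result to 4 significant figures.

R_eq = 284.1 Ω

Apply KCL at each of the 3 non-ground nodes and solve the resulting linear system.
Node n1: branches {R1, R2} → V_1 = 0.8132
Node n2: branches {R1, R3, R5, Iext} → V_2 = 0.8785
Node n3: branches {R4, R6, Iext} → V_3 = -0.04761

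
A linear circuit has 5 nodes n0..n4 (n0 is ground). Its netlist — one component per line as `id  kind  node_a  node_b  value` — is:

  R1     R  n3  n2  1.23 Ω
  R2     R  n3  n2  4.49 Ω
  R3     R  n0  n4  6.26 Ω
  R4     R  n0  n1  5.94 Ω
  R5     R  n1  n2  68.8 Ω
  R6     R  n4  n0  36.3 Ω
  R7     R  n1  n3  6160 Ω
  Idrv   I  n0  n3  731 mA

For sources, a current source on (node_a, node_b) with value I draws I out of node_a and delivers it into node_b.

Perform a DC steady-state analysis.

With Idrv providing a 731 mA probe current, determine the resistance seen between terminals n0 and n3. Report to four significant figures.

R_eq = 74.92 Ω

Apply KCL at each of the 4 non-ground nodes and solve the resulting linear system.
Node n1: branches {R4, R5, R7} → V_1 = 4.342
Node n2: branches {R1, R2, R5} → V_2 = 54.07
Node n3: branches {R1, R2, R7, Idrv} → V_3 = 54.77
Node n4: branches {R3, R6} → V_4 = 0.000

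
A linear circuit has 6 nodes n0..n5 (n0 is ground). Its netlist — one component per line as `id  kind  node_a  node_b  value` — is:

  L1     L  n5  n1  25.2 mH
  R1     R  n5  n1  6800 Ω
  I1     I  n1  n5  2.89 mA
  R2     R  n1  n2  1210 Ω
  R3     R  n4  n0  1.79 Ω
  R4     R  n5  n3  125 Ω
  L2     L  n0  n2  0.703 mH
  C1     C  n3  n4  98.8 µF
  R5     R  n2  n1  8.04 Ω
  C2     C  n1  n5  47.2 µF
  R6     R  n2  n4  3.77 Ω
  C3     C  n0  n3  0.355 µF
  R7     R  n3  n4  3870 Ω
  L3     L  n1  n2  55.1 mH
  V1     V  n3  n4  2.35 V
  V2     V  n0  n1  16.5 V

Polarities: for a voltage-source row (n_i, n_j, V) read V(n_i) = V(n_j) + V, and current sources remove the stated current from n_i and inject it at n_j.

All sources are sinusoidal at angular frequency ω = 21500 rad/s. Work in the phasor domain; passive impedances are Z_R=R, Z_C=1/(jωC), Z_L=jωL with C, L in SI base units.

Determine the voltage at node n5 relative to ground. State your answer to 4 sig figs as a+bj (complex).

-16.50-0.1336j V

Apply KCL at each of the 5 non-ground nodes and solve the resulting linear system.
Node n1: branches {L1, R1, I1, R2, R5, C2, L3, V2} → V_1 = -16.50+0.000j
Node n2: branches {R2, L2, R5, R6, L3} → V_2 = -6.607-1.403j
Node n3: branches {R4, C1, C3, R7, V1} → V_3 = 0.05790-0.4493j
Node n4: branches {R3, C1, R6, R7, V1} → V_4 = -2.292-0.4493j
Node n5: branches {L1, R1, I1, R4, C2} → V_5 = -16.50-0.1336j
Source currents: i(V1)=-0.1365-4.990j, i(V2)=-1.370+0.1866j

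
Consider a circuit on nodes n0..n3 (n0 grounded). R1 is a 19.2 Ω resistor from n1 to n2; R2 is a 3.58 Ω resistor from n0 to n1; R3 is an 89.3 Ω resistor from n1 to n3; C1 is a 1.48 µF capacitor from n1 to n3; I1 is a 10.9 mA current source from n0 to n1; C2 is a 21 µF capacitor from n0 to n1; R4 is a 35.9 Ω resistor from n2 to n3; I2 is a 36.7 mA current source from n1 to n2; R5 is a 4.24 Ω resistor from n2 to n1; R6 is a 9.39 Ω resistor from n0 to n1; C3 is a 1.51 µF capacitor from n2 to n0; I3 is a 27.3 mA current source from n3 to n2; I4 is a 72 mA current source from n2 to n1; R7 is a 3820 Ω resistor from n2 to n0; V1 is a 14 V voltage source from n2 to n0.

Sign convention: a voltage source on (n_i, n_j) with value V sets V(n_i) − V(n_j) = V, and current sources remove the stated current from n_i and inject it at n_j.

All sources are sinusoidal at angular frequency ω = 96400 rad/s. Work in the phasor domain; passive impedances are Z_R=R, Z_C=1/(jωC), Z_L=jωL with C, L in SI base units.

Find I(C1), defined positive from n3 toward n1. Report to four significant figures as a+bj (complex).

0.3055+0.1376j A

MNA unknowns: 3 node voltages V₁..V_3 plus 1 source current (V1)
R1: Y=0.05208+0.000j on G[1,2]
R2: Y=0.2793+0.000j on G[0,1]
R3: Y=0.01120+0.000j on G[1,3]
C1: Y=0.000+0.1427j on G[1,3]
I1: z[0]−=0.0109, z[1]+=0.0109
C2: Y=0.000+2.024j on G[0,1]
R4: Y=0.02786+0.000j on G[2,3]
I2: z[1]−=0.0367, z[2]+=0.0367
R5: Y=0.2358+0.000j on G[2,1]
R6: Y=0.1065+0.000j on G[0,1]
C3: Y=0.000+0.1456j on G[2,0]
I3: z[3]−=0.0273, z[2]+=0.0273
I4: z[2]−=0.072, z[1]+=0.072
R7: Y=0.0002618+0.000j on G[2,0]
V1: row V2−V0=14, i_V1 at 2,0
solve → V1=0.7008-1.937j, V2=14.00+0.000j, V3=1.665-4.078j
aux → i_V1=-4.185-2.709j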